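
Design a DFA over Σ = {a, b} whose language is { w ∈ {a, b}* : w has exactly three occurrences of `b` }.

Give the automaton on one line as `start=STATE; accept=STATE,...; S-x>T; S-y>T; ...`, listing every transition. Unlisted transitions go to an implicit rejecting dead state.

start=s0; accept=s3; s0-a>s0; s0-b>s1; s1-a>s1; s1-b>s2; s2-a>s2; s2-b>s3; s3-a>s3; s3-b>s4; s4-a>s4; s4-b>s4

Only the number of `b`s matters, and only up to 4. Make a chain s0 → s1 → s2 → s3 → s4 advanced by each `b` (with s4 absorbing); every other symbol self-loops. The accepting set is {s3}.
        a   b  
>  s0   s0  s1 
   s1   s1  s2 
   s2   s2  s3 
 * s3   s3  s4 
   s4   s4  s4 
(> = start, * = accepting)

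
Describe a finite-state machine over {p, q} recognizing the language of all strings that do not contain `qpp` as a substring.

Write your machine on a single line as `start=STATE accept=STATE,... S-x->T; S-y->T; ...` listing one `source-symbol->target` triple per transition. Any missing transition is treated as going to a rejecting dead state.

start=A; accept=A,B,C; A-p->A; A-q->B; B-p->C; B-q->B; C-p->D; C-q->B; D-p->D; D-q->D

This is the complement of 'contains `qpp`'. Use the same substring-matching states — A through D holding how much of `qpp` has just been matched — but flip the accepting set: everything except the trap D accepts.
A 4-state machine:
       p  q 
>* A   A  B 
 * B   C  B 
 * C   D  B 
   D   D  D 
(> = start, * = accepting)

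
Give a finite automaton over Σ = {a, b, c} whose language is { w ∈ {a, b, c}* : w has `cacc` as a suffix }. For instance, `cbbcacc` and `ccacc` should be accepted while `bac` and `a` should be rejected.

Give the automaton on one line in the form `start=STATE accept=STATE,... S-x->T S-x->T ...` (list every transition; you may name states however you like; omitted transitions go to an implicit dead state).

Remember how much of `cacc` the current input suffix matches. State s0 means no match yet; s1 means the last symbol is `c`; s2 means the last 2 symbols are `ca`; s3 means the last 3 symbols are `cac`; s4 means the last 4 symbols are `cacc`. Only s4 accepts. On a mismatch, fall back to the longest proper suffix that is still a prefix of `cacc`.
        a   b   c  
>  s0   s0  s0  s1 
   s1   s2  s0  s1 
   s2   s0  s0  s3 
   s3   s2  s0  s4 
 * s4   s2  s0  s1 
(> = start, * = accepting)

start=s0 accept=s4 s0-a->s0 s0-b->s0 s0-c->s1 s1-a->s2 s1-b->s0 s1-c->s1 s2-a->s0 s2-b->s0 s2-c->s3 s3-a->s2 s3-b->s0 s3-c->s4 s4-a->s2 s4-b->s0 s4-c->s1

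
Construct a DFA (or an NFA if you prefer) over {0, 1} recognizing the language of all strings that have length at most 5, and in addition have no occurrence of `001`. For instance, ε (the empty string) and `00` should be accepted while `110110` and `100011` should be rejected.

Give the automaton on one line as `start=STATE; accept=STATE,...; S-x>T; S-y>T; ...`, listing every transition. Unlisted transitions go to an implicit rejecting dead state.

start=q0; accept=q0,q1,q2,q3,q4,q5,q6,q8,q9,q10,q11,q12; q0-0>q1; q0-1>q2; q1-0>q3; q1-1>q4; q2-0>q5; q2-1>q4; q3-0>q6; q3-1>q7; q4-0>q8; q4-1>q9; q5-0>q6; q5-1>q9; q6-0>q10; q6-1>q7; q7-0>q7; q7-1>q7; q8-0>q10; q8-1>q11; q9-0>q11; q9-1>q11; q10-0>q12; q10-1>q7; q11-0>q12; q11-1>q12; q12-0>q7; q12-1>q7

Handle the two conditions separately and then intersect. One (7 states) tracks the input length, saturating at 6; the other (4 states) tracks partial matches of the forbidden pattern `001`. Each combined state is a pair, one component from each; accept when both components accept. After merging equivalent states the machine shrinks.
A 13-state machine:
          0    1  
>* q0     q1   q2 
 * q1     q3   q4 
 * q2     q5   q4 
 * q3     q6   q7 
 * q4     q8   q9 
 * q5     q6   q9 
 * q6    q10   q7 
   q7     q7   q7 
 * q8    q10  q11 
 * q9    q11  q11 
 * q10   q12   q7 
 * q11   q12  q12 
 * q12    q7   q7 
(> = start, * = accepting)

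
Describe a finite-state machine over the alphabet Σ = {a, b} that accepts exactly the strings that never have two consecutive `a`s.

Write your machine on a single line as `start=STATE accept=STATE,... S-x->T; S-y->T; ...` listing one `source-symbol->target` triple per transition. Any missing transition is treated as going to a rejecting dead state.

start=q0; accept=q0,q1; q0-a->q1; q0-b->q0; q1-a->q2; q1-b->q0; q2-a->q2; q2-b->q2

Track partial matches of the forbidden pattern `aa`. State q2 is a dead state reached once `aa` has occurred; every other state accepts. q0 means no part of `aa` is currently matched.
3 states suffice.
        a   b  
>* q0   q1  q0 
 * q1   q2  q0 
   q2   q2  q2 
(> = start, * = accepting)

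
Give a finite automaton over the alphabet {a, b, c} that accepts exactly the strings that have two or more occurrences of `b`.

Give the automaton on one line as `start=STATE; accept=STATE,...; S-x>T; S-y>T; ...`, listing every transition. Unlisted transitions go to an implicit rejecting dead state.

Only the number of `b`s matters, and only up to 3. Make a chain q0 → q1 → q2 → q3 advanced by each `b` (with q3 absorbing); every other symbol self-loops. The accepting set is {q2, q3}.
A 4-state machine:
        a   b   c  
>  q0   q0  q1  q0 
   q1   q1  q2  q1 
 * q2   q2  q3  q2 
 * q3   q3  q3  q3 
(> = start, * = accepting)

start=q0; accept=q2,q3; q0-a>q0; q0-b>q1; q0-c>q0; q1-a>q1; q1-b>q2; q1-c>q1; q2-a>q2; q2-b>q3; q2-c>q2; q3-a>q3; q3-b>q3; q3-c>q3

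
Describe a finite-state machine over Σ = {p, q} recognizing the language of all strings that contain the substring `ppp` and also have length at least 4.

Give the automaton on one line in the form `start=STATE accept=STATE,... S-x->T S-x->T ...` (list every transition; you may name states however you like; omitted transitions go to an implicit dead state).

start=s0 accept=s7 s0-p->s1 s0-q->s2 s1-p->s3 s1-q->s2 s2-p->s4 s2-q->s2 s3-p->s5 s3-q->s2 s4-p->s6 s4-q->s2 s5-p->s7 s5-q->s7 s6-p->s7 s6-q->s2 s7-p->s7 s7-q->s7

Handle the two conditions separately and then intersect. One (4 states) tracks whether and how much of `ppp` has been seen; the other (6 states) tracks the input length, saturating at 5. Each combined state is a pair, one component from each; accept when both components accept. Minimizing collapses redundant product states.
With 8 states:
        p   q  
>  s0   s1  s2 
   s1   s3  s2 
   s2   s4  s2 
   s3   s5  s2 
   s4   s6  s2 
   s5   s7  s7 
   s6   s7  s2 
 * s7   s7  s7 
(> = start, * = accepting)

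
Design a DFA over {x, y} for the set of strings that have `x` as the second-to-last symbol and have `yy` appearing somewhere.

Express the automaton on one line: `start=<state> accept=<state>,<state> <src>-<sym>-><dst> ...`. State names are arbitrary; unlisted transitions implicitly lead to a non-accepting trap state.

Handle the two conditions separately and then intersect. One (7 states) tracks the last 2 symbols read; the other (3 states) tracks whether and how much of `yy` has been seen. Each combined state is a pair, one component from each; accept when both components accept.
A 10-state machine:
        x   y  
>  S0   S1  S2 
   S1   S3  S4 
   S2   S5  S6 
   S3   S3  S4 
   S4   S5  S6 
   S5   S3  S4 
   S6   S7  S6 
   S7   S8  S9 
 * S8   S8  S9 
 * S9   S7  S6 
(> = start, * = accepting)

start=S0 accept=S8,S9 S0-x->S1 S0-y->S2 S1-x->S3 S1-y->S4 S2-x->S5 S2-y->S6 S3-x->S3 S3-y->S4 S4-x->S5 S4-y->S6 S5-x->S3 S5-y->S4 S6-x->S7 S6-y->S6 S7-x->S8 S7-y->S9 S8-x->S8 S8-y->S9 S9-x->S7 S9-y->S6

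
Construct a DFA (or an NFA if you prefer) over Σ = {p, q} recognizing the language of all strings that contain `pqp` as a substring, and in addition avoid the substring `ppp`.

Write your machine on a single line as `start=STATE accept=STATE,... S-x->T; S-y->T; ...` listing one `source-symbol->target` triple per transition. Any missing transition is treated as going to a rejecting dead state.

Run two small machines in parallel and take their product. The first has 4 states tracking whether and how much of `pqp` has been seen; the second has 4 states tracking partial matches of the forbidden pattern `ppp`. A product state is a pair (one from each), accepting exactly when both do.
With 11 states:
          p    q  
>  s0     s1   s0 
   s1     s2   s3 
   s2     s4   s3 
   s3     s5   s0 
   s4     s4   s6 
 * s5     s7   s8 
   s6     s9  s10 
 * s7     s9   s8 
 * s8     s5   s8 
   s9     s9   s9 
   s10    s4  s10 
(> = start, * = accepting)

start=s0; accept=s5,s7,s8; s0-p->s1; s0-q->s0; s1-p->s2; s1-q->s3; s2-p->s4; s2-q->s3; s3-p->s5; s3-q->s0; s4-p->s4; s4-q->s6; s5-p->s7; s5-q->s8; s6-p->s9; s6-q->s10; s7-p->s9; s7-q->s8; s8-p->s5; s8-q->s8; s9-p->s9; s9-q->s9; s10-p->s4; s10-q->s10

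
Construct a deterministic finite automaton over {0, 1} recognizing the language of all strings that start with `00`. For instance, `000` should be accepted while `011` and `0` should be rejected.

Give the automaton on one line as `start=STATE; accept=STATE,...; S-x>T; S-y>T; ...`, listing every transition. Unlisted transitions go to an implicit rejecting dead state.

start=A; accept=C; A-0>B; A-1>D; B-0>C; B-1>D; C-0>C; C-1>C; D-0>D; D-1>D

Walk along `00` while the input agrees: from A take `0` to B, and so on. Any deviation drops to the rejecting sink D. Once C is reached the prefix is confirmed and every continuation is accepted.
A 4-state machine:
       0  1 
>  A   B  D 
   B   C  D 
 * C   C  C 
   D   D  D 
(> = start, * = accepting)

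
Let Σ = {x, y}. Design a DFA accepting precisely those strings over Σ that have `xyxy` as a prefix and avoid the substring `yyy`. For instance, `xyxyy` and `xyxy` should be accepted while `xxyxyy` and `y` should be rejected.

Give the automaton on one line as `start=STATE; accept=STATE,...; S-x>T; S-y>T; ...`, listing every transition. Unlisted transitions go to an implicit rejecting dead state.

Run two small machines in parallel and take their product. One (6 states) tracks whether the input so far still matches the prefix `xyxy`; the other (4 states) tracks partial matches of the forbidden pattern `yyy`. Each combined state is a pair, one component from each; accept when both components accept.
A 12-state machine:
          x    y  
>  q0     q1   q2 
   q1     q3   q4 
   q2     q3   q5 
   q3     q3   q2 
   q4     q6   q5 
   q5     q3   q7 
   q6     q3   q8 
   q7     q7   q7 
 * q8     q9  q10 
 * q9     q9   q8 
 * q10    q9  q11 
   q11   q11  q11 
(> = start, * = accepting)

start=q0; accept=q8,q9,q10; q0-x>q1; q0-y>q2; q1-x>q3; q1-y>q4; q2-x>q3; q2-y>q5; q3-x>q3; q3-y>q2; q4-x>q6; q4-y>q5; q5-x>q3; q5-y>q7; q6-x>q3; q6-y>q8; q7-x>q7; q7-y>q7; q8-x>q9; q8-y>q10; q9-x>q9; q9-y>q8; q10-x>q9; q10-y>q11; q11-x>q11; q11-y>q11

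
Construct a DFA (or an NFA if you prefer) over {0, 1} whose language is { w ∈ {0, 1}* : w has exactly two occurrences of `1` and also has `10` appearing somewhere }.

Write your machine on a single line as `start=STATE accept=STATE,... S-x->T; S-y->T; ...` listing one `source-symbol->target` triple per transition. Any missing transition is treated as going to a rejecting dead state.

Build one automaton per condition and run them in lockstep. One (4 states) tracks the count of `1`s, saturating at 3; the other (3 states) tracks whether and how much of `10` has been seen. Each combined state is a pair, one component from each; accept when both components accept. After merging equivalent states the machine shrinks.
With 6 states:
        0   1  
>  s0   s0  s1 
   s1   s2  s3 
   s2   s2  s4 
   s3   s4  s5 
 * s4   s4  s5 
   s5   s5  s5 
(> = start, * = accepting)

start=s0; accept=s4; s0-0->s0; s0-1->s1; s1-0->s2; s1-1->s3; s2-0->s2; s2-1->s4; s3-0->s4; s3-1->s5; s4-0->s4; s4-1->s5; s5-0->s5; s5-1->s5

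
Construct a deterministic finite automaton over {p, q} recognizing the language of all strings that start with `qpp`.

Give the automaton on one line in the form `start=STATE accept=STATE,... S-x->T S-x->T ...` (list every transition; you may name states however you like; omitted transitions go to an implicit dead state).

Check the first 3 symbols one by one: S0 through S2 record how many have matched `qpp` so far; any wrong symbol goes to the dead state S4. After all 3 match we enter the accepting sink S3.
A 5-state machine:
        p   q  
>  S0   S4  S1 
   S1   S2  S4 
   S2   S3  S4 
 * S3   S3  S3 
   S4   S4  S4 
(> = start, * = accepting)

start=S0 accept=S3 S0-p->S4 S0-q->S1 S1-p->S2 S1-q->S4 S2-p->S3 S2-q->S4 S3-p->S3 S3-q->S3 S4-p->S4 S4-q->S4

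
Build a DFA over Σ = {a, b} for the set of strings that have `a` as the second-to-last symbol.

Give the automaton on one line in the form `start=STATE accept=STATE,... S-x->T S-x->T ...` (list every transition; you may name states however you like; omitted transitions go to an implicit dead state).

start=q0 accept=q3,q4 q0-a->q1 q0-b->q2 q1-a->q3 q1-b->q4 q2-a->q5 q2-b->q6 q3-a->q3 q3-b->q4 q4-a->q5 q4-b->q6 q5-a->q3 q5-b->q4 q6-a->q5 q6-b->q6

A DFA must remember the last 2 symbols (since which symbol is second-to-last isn't known until the input ends). Use one state per possible window of the last ≤2 symbols; accept from those whose window starts with `a`.
A 7-state machine:
        a   b  
>  q0   q1  q2 
   q1   q3  q4 
   q2   q5  q6 
 * q3   q3  q4 
 * q4   q5  q6 
   q5   q3  q4 
   q6   q5  q6 
(> = start, * = accepting)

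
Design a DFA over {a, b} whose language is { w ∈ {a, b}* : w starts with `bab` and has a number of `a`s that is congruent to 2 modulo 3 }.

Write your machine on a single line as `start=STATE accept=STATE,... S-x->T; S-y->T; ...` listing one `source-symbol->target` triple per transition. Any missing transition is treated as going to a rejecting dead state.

start=q0; accept=q5; q0-a->q1; q0-b->q2; q1-a->q1; q1-b->q1; q2-a->q3; q2-b->q1; q3-a->q1; q3-b->q4; q4-a->q5; q4-b->q4; q5-a->q6; q5-b->q5; q6-a->q4; q6-b->q6

Run two small machines in parallel and take their product. The first has 5 states tracking whether the input so far still matches the prefix `bab`; the second has 3 states tracking the count of `a`s modulo 3. A product state is a pair (one from each), accepting exactly when both do. Equivalent product states are then merged.
        a   b  
>  q0   q1  q2 
   q1   q1  q1 
   q2   q3  q1 
   q3   q1  q4 
   q4   q5  q4 
 * q5   q6  q5 
   q6   q4  q6 
(> = start, * = accepting)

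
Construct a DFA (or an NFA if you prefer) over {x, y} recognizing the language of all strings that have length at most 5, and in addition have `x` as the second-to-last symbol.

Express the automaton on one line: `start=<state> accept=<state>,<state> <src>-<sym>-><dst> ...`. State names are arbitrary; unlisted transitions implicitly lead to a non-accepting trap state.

Handle the two conditions separately and then intersect. The first has 7 states tracking the input length, saturating at 6; the second has 7 states tracking the last 2 symbols read. A product state is a pair (one from each), accepting exactly when both do.
With 23 states:
          x    y  
>  q0     q1   q2 
   q1     q3   q4 
   q2     q5   q6 
 * q3     q7   q8 
 * q4     q9  q10 
   q5     q7   q8 
   q6     q9  q10 
 * q7    q11  q12 
 * q8    q13  q14 
   q9    q11  q12 
   q10   q13  q14 
 * q11   q15  q16 
 * q12   q17  q18 
   q13   q15  q16 
   q14   q17  q18 
 * q15   q19  q20 
 * q16   q21  q22 
   q17   q19  q20 
   q18   q21  q22 
   q19   q19  q20 
   q20   q21  q22 
   q21   q19  q20 
   q22   q21  q22 
(> = start, * = accepting)

start=q0 accept=q3,q4,q7,q8,q11,q12,q15,q16 q0-x->q1 q0-y->q2 q1-x->q3 q1-y->q4 q2-x->q5 q2-y->q6 q3-x->q7 q3-y->q8 q4-x->q9 q4-y->q10 q5-x->q7 q5-y->q8 q6-x->q9 q6-y->q10 q7-x->q11 q7-y->q12 q8-x->q13 q8-y->q14 q9-x->q11 q9-y->q12 q10-x->q13 q10-y->q14 q11-x->q15 q11-y->q16 q12-x->q17 q12-y->q18 q13-x->q15 q13-y->q16 q14-x->q17 q14-y->q18 q15-x->q19 q15-y->q20 q16-x->q21 q16-y->q22 q17-x->q19 q17-y->q20 q18-x->q21 q18-y->q22 q19-x->q19 q19-y->q20 q20-x->q21 q20-y->q22 q21-x->q19 q21-y->q20 q22-x->q21 q22-y->q22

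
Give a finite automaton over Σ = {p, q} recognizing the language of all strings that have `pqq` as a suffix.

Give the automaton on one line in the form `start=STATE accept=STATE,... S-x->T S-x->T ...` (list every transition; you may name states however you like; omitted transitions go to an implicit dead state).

Let each state record the length of the longest suffix of the input read so far that is also a prefix of `pqq`. s1 means the last symbol is `p`; s2 means the last 2 symbols are `pq`; s3 means the last 3 symbols are `pqq`. Accept only at s3, where the string currently ends in `pqq`.
With 4 states:
        p   q  
>  s0   s1  s0 
   s1   s1  s2 
   s2   s1  s3 
 * s3   s1  s0 
(> = start, * = accepting)

start=s0 accept=s3 s0-p->s1 s0-q->s0 s1-p->s1 s1-q->s2 s2-p->s1 s2-q->s3 s3-p->s1 s3-q->s0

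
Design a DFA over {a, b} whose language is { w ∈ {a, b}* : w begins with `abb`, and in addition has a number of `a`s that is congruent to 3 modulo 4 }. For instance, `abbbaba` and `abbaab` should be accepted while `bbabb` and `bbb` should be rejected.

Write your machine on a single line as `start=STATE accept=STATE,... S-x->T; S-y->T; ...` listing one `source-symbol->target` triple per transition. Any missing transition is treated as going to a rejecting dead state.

start=q0; accept=q6; q0-a->q1; q0-b->q2; q1-a->q2; q1-b->q3; q2-a->q2; q2-b->q2; q3-a->q2; q3-b->q4; q4-a->q5; q4-b->q4; q5-a->q6; q5-b->q5; q6-a->q7; q6-b->q6; q7-a->q4; q7-b->q7

Run two small machines in parallel and take their product. One (5 states) tracks whether the input so far still matches the prefix `abb`; the other (4 states) tracks the count of `a`s modulo 4. Each combined state is a pair, one component from each; accept when both components accept. After merging equivalent states the machine shrinks.
8 states suffice.
        a   b  
>  q0   q1  q2 
   q1   q2  q3 
   q2   q2  q2 
   q3   q2  q4 
   q4   q5  q4 
   q5   q6  q5 
 * q6   q7  q6 
   q7   q4  q7 
(> = start, * = accepting)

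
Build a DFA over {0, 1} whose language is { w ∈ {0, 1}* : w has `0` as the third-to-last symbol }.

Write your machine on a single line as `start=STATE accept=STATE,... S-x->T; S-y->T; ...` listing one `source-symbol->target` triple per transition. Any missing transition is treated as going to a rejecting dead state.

start=q0; accept=q7,q8,q9,q10; q0-0->q1; q0-1->q2; q1-0->q3; q1-1->q4; q2-0->q5; q2-1->q6; q3-0->q7; q3-1->q8; q4-0->q9; q4-1->q10; q5-0->q11; q5-1->q12; q6-0->q13; q6-1->q14; q7-0->q7; q7-1->q8; q8-0->q9; q8-1->q10; q9-0->q11; q9-1->q12; q10-0->q13; q10-1->q14; q11-0->q7; q11-1->q8; q12-0->q9; q12-1->q10; q13-0->q11; q13-1->q12; q14-0->q13; q14-1->q14

A DFA must remember the last 3 symbols (since which symbol is third-to-last isn't known until the input ends). Use one state per possible window of the last ≤3 symbols; accept from those whose window starts with `0`.
A 15-state machine:
          0    1  
>  q0     q1   q2 
   q1     q3   q4 
   q2     q5   q6 
   q3     q7   q8 
   q4     q9  q10 
   q5    q11  q12 
   q6    q13  q14 
 * q7     q7   q8 
 * q8     q9  q10 
 * q9    q11  q12 
 * q10   q13  q14 
   q11    q7   q8 
   q12    q9  q10 
   q13   q11  q12 
   q14   q13  q14 
(> = start, * = accepting)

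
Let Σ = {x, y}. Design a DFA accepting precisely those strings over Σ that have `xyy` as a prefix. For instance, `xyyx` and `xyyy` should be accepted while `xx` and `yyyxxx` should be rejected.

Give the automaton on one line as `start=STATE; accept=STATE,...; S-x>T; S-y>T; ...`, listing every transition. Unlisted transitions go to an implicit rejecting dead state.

Walk along `xyy` while the input agrees: from S0 take `x` to S1, and so on. Any deviation drops to the rejecting sink S4. Once S3 is reached the prefix is confirmed and every continuation is accepted.
5 states suffice.
        x   y  
>  S0   S1  S4 
   S1   S4  S2 
   S2   S4  S3 
 * S3   S3  S3 
   S4   S4  S4 
(> = start, * = accepting)

start=S0; accept=S3; S0-x>S1; S0-y>S4; S1-x>S4; S1-y>S2; S2-x>S4; S2-y>S3; S3-x>S3; S3-y>S3; S4-x>S4; S4-y>S4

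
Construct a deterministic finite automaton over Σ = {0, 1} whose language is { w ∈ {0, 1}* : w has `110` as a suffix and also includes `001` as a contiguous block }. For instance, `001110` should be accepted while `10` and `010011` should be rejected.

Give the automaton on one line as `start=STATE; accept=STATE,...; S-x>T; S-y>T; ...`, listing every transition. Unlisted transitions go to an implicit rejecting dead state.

Handle the two conditions separately and then intersect. The first has 4 states tracking how much of the suffix `110` has currently been matched; the second has 4 states tracking whether and how much of `001` has been seen. A product state is a pair (one from each), accepting exactly when both do.
10 states suffice.
       0  1 
>  A   B  C 
   B   D  C 
   C   B  E 
   D   D  F 
   E   G  E 
   F   H  I 
   G   D  C 
   H   H  F 
   I   J  I 
 * J   H  F 
(> = start, * = accepting)

start=A; accept=J; A-0>B; A-1>C; B-0>D; B-1>C; C-0>B; C-1>E; D-0>D; D-1>F; E-0>G; E-1>E; F-0>H; F-1>I; G-0>D; G-1>C; H-0>H; H-1>F; I-0>J; I-1>I; J-0>H; J-1>F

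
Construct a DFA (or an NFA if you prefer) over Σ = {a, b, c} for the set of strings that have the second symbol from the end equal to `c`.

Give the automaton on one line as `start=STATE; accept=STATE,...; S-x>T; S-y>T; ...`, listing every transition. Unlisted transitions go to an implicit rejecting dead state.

start=q0; accept=q10,q11,q12; q0-a>q1; q0-b>q2; q0-c>q3; q1-a>q4; q1-b>q5; q1-c>q6; q2-a>q7; q2-b>q8; q2-c>q9; q3-a>q10; q3-b>q11; q3-c>q12; q4-a>q4; q4-b>q5; q4-c>q6; q5-a>q7; q5-b>q8; q5-c>q9; q6-a>q10; q6-b>q11; q6-c>q12; q7-a>q4; q7-b>q5; q7-c>q6; q8-a>q7; q8-b>q8; q8-c>q9; q9-a>q10; q9-b>q11; q9-c>q12; q10-a>q4; q10-b>q5; q10-c>q6; q11-a>q7; q11-b>q8; q11-c>q9; q12-a>q10; q12-b>q11; q12-c>q12

Because acceptance depends on a position counted from the end, the machine has to buffer the most recent 2 symbols. Make each state the string of the last up-to-2 symbols read; on input `x` shift the window left and append `x`. Accept when the buffered window has length 2 and begins with `c`.
13 states suffice.
          a    b    c  
>  q0     q1   q2   q3 
   q1     q4   q5   q6 
   q2     q7   q8   q9 
   q3    q10  q11  q12 
   q4     q4   q5   q6 
   q5     q7   q8   q9 
   q6    q10  q11  q12 
   q7     q4   q5   q6 
   q8     q7   q8   q9 
   q9    q10  q11  q12 
 * q10    q4   q5   q6 
 * q11    q7   q8   q9 
 * q12   q10  q11  q12 
(> = start, * = accepting)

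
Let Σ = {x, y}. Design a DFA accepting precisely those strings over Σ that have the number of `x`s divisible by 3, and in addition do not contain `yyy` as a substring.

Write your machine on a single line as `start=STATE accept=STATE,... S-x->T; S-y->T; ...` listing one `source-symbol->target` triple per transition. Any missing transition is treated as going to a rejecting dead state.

Handle the two conditions separately and then intersect. One (3 states) tracks the count of `x`s modulo 3; the other (4 states) tracks partial matches of the forbidden pattern `yyy`. Each combined state is a pair, one component from each; accept when both components accept.
A 12-state machine:
          x    y  
>* q0     q1   q2 
   q1     q3   q4 
 * q2     q1   q5 
   q3     q0   q6 
   q4     q3   q7 
 * q5     q1   q8 
   q6     q0   q9 
   q7     q3  q10 
   q8    q10   q8 
   q9     q0  q11 
   q10   q11  q10 
   q11    q8  q11 
(> = start, * = accepting)

start=q0; accept=q0,q2,q5; q0-x->q1; q0-y->q2; q1-x->q3; q1-y->q4; q2-x->q1; q2-y->q5; q3-x->q0; q3-y->q6; q4-x->q3; q4-y->q7; q5-x->q1; q5-y->q8; q6-x->q0; q6-y->q9; q7-x->q3; q7-y->q10; q8-x->q10; q8-y->q8; q9-x->q0; q9-y->q11; q10-x->q11; q10-y->q10; q11-x->q8; q11-y->q11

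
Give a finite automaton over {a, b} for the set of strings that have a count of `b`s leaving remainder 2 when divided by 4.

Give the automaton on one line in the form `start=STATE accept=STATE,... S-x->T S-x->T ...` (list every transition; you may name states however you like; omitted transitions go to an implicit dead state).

Keep the running count of `b`s modulo 4: each `b` advances along the cycle S0 → S1 → S2 → S3 → S0 while other symbols loop. Accept at S2.
4 states suffice.
        a   b  
>  S0   S0  S1 
   S1   S1  S2 
 * S2   S2  S3 
   S3   S3  S0 
(> = start, * = accepting)

start=S0 accept=S2 S0-a->S0 S0-b->S1 S1-a->S1 S1-b->S2 S2-a->S2 S2-b->S3 S3-a->S3 S3-b->S0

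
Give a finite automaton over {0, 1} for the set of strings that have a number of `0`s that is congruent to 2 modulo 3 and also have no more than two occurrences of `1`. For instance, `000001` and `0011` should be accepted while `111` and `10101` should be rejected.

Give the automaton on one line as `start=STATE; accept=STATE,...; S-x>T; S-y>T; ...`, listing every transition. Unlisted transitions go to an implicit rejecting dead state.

Build one automaton per condition and run them in lockstep. One (3 states) tracks the count of `0`s modulo 3; the other (4 states) tracks the count of `1`s, saturating at 3. Each combined state is a pair, one component from each; accept when both components accept.
          0    1  
>  q0     q1   q2 
   q1     q3   q4 
   q2     q4   q5 
 * q3     q0   q6 
   q4     q6   q7 
   q5     q7   q8 
 * q6     q2   q9 
   q7     q9  q10 
   q8    q10   q8 
 * q9     q5  q11 
   q10   q11  q10 
   q11    q8  q11 
(> = start, * = accepting)

start=q0; accept=q3,q6,q9; q0-0>q1; q0-1>q2; q1-0>q3; q1-1>q4; q2-0>q4; q2-1>q5; q3-0>q0; q3-1>q6; q4-0>q6; q4-1>q7; q5-0>q7; q5-1>q8; q6-0>q2; q6-1>q9; q7-0>q9; q7-1>q10; q8-0>q10; q8-1>q8; q9-0>q5; q9-1>q11; q10-0>q11; q10-1>q10; q11-0>q8; q11-1>q11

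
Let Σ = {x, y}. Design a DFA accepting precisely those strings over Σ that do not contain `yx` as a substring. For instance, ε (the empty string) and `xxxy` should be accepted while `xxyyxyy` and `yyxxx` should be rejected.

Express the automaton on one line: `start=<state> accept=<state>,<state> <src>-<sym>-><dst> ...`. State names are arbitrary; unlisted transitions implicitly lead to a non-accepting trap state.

start=q0 accept=q0,q1 q0-x->q0 q0-y->q1 q1-x->q2 q1-y->q1 q2-x->q2 q2-y->q2

Track partial matches of the forbidden pattern `yx`. State q2 is a dead state reached once `yx` has occurred; every other state accepts. q0 means no part of `yx` is currently matched.
With 3 states:
        x   y  
>* q0   q0  q1 
 * q1   q2  q1 
   q2   q2  q2 
(> = start, * = accepting)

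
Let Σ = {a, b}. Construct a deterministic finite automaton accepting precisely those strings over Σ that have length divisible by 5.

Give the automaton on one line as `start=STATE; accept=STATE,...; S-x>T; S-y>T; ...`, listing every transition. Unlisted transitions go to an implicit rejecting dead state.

Only the length mod 5 matters, so use a 5-cycle: from any state, every input symbol moves to the next state, wrapping s4 back to s0. Mark s0 accepting.
5 states suffice.
        a   b  
>* s0   s1  s1 
   s1   s2  s2 
   s2   s3  s3 
   s3   s4  s4 
   s4   s0  s0 
(> = start, * = accepting)

start=s0; accept=s0; s0-a>s1; s0-b>s1; s1-a>s2; s1-b>s2; s2-a>s3; s2-b>s3; s3-a>s4; s3-b>s4; s4-a>s0; s4-b>s0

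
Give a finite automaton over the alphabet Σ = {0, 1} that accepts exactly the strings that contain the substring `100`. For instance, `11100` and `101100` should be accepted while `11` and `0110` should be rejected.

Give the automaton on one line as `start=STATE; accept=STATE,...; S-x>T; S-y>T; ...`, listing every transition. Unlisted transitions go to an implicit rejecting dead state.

start=q0; accept=q3; q0-0>q0; q0-1>q1; q1-0>q2; q1-1>q1; q2-0>q3; q2-1>q1; q3-0>q3; q3-1>q3

States q0..q2 record the length of the longest prefix of `100` that matches the current input suffix. Reaching q3 means `100` has been seen, and we stay there forever. Accept from q3.
A 4-state machine:
        0   1  
>  q0   q0  q1 
   q1   q2  q1 
   q2   q3  q1 
 * q3   q3  q3 
(> = start, * = accepting)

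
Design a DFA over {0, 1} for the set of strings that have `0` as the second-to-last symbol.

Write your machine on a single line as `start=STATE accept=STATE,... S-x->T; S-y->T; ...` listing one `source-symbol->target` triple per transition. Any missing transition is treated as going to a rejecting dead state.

Because acceptance depends on a position counted from the end, the machine has to buffer the most recent 2 symbols. Make each state the string of the last up-to-2 symbols read; on input `x` shift the window left and append `x`. Accept when the buffered window has length 2 and begins with `0`.
       0  1 
>  A   B  C 
   B   D  E 
   C   F  G 
 * D   D  E 
 * E   F  G 
   F   D  E 
   G   F  G 
(> = start, * = accepting)

start=A; accept=D,E; A-0->B; A-1->C; B-0->D; B-1->E; C-0->F; C-1->G; D-0->D; D-1->E; E-0->F; E-1->G; F-0->D; F-1->E; G-0->F; G-1->G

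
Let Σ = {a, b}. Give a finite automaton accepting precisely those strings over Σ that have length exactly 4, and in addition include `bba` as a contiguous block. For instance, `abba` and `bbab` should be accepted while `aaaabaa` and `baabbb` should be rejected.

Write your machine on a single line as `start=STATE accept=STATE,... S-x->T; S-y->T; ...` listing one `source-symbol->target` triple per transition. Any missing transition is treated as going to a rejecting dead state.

Run two small machines in parallel and take their product. The first has 6 states tracking the input length, saturating at 5; the second has 4 states tracking whether and how much of `bba` has been seen. A product state is a pair (one from each), accepting exactly when both do. Equivalent product states are then merged.
9 states suffice.
        a   b  
>  s0   s1  s2 
   s1   s3  s4 
   s2   s3  s5 
   s3   s3  s3 
   s4   s3  s6 
   s5   s7  s6 
   s6   s8  s3 
   s7   s8  s8 
 * s8   s3  s3 
(> = start, * = accepting)

start=s0; accept=s8; s0-a->s1; s0-b->s2; s1-a->s3; s1-b->s4; s2-a->s3; s2-b->s5; s3-a->s3; s3-b->s3; s4-a->s3; s4-b->s6; s5-a->s7; s5-b->s6; s6-a->s8; s6-b->s3; s7-a->s8; s7-b->s8; s8-a->s3; s8-b->s3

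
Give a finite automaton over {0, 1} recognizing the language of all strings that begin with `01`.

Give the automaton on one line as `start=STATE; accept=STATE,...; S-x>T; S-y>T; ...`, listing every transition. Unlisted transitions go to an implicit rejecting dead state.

Check the first 2 symbols one by one: S0 through S1 record how many have matched `01` so far; any wrong symbol goes to the dead state S3. After all 2 match we enter the accepting sink S2.
        0   1  
>  S0   S1  S3 
   S1   S3  S2 
 * S2   S2  S2 
   S3   S3  S3 
(> = start, * = accepting)

start=S0; accept=S2; S0-0>S1; S0-1>S3; S1-0>S3; S1-1>S2; S2-0>S2; S2-1>S2; S3-0>S3; S3-1>S3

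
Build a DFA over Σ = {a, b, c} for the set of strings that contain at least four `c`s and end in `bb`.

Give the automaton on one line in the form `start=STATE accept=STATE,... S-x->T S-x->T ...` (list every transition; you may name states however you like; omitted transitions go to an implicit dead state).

start=S0 accept=S15,S17 S0-a->S0 S0-b->S1 S0-c->S2 S1-a->S0 S1-b->S3 S1-c->S2 S2-a->S2 S2-b->S4 S2-c->S5 S3-a->S0 S3-b->S3 S3-c->S2 S4-a->S2 S4-b->S6 S4-c->S5 S5-a->S5 S5-b->S7 S5-c->S8 S6-a->S2 S6-b->S6 S6-c->S5 S7-a->S5 S7-b->S9 S7-c->S8 S8-a->S8 S8-b->S10 S8-c->S11 S9-a->S5 S9-b->S9 S9-c->S8 S10-a->S8 S10-b->S12 S10-c->S11 S11-a->S11 S11-b->S13 S11-c->S14 S12-a->S8 S12-b->S12 S12-c->S11 S13-a->S11 S13-b->S15 S13-c->S14 S14-a->S14 S14-b->S16 S14-c->S14 S15-a->S11 S15-b->S15 S15-c->S14 S16-a->S14 S16-b->S17 S16-c->S14 S17-a->S14 S17-b->S17 S17-c->S14

Run two small machines in parallel and take their product. One (6 states) tracks the count of `c`s, saturating at 5; the other (3 states) tracks how much of the suffix `bb` has currently been matched. Each combined state is a pair, one component from each; accept when both components accept.
          a    b    c  
>  S0     S0   S1   S2 
   S1     S0   S3   S2 
   S2     S2   S4   S5 
   S3     S0   S3   S2 
   S4     S2   S6   S5 
   S5     S5   S7   S8 
   S6     S2   S6   S5 
   S7     S5   S9   S8 
   S8     S8  S10  S11 
   S9     S5   S9   S8 
   S10    S8  S12  S11 
   S11   S11  S13  S14 
   S12    S8  S12  S11 
   S13   S11  S15  S14 
   S14   S14  S16  S14 
 * S15   S11  S15  S14 
   S16   S14  S17  S14 
 * S17   S14  S17  S14 
(> = start, * = accepting)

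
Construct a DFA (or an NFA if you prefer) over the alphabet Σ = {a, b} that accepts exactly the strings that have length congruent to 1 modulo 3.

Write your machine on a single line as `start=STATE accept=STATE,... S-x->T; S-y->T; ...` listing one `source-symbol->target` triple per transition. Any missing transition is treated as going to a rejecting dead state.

start=q0; accept=q1; q0-a->q1; q0-b->q1; q1-a->q2; q1-b->q2; q2-a->q0; q2-b->q0

Count input length modulo 3: every symbol advances one step around the cycle q0 → q1 → q2 → q0. Accept at q1.
With 3 states:
        a   b  
>  q0   q1  q1 
 * q1   q2  q2 
   q2   q0  q0 
(> = start, * = accepting)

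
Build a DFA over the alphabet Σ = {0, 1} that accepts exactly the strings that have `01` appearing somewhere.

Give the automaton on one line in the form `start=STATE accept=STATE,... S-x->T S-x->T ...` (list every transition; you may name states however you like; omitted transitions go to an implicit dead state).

start=S0 accept=S2 S0-0->S1 S0-1->S0 S1-0->S1 S1-1->S2 S2-0->S2 S2-1->S2

Track how much of `01` has been matched so far: state S0 is no progress, S2 is the absorbing accept state reached once `01` has occurred. Intermediate states record partial matches; on a mismatch, fall back to the longest reusable overlap.
With 3 states:
        0   1  
>  S0   S1  S0 
   S1   S1  S2 
 * S2   S2  S2 
(> = start, * = accepting)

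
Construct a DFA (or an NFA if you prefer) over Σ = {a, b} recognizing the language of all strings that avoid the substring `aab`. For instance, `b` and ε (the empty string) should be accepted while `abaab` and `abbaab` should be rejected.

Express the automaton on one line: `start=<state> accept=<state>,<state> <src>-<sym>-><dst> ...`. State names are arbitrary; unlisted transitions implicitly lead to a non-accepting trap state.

This is the complement of 'contains `aab`'. Use the same substring-matching states — q0 through q3 holding how much of `aab` has just been matched — but flip the accepting set: everything except the trap q3 accepts.
        a   b  
>* q0   q1  q0 
 * q1   q2  q0 
 * q2   q2  q3 
   q3   q3  q3 
(> = start, * = accepting)

start=q0 accept=q0,q1,q2 q0-a->q1 q0-b->q0 q1-a->q2 q1-b->q0 q2-a->q2 q2-b->q3 q3-a->q3 q3-b->q3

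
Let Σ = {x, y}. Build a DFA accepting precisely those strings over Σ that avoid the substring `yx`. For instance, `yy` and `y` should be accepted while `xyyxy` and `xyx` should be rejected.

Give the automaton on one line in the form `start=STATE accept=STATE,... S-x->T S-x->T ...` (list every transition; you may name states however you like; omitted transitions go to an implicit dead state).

This is the complement of 'contains `yx`'. Use the same substring-matching states — q0 through q2 holding how much of `yx` has just been matched — but flip the accepting set: everything except the trap q2 accepts.
        x   y  
>* q0   q0  q1 
 * q1   q2  q1 
   q2   q2  q2 
(> = start, * = accepting)

start=q0 accept=q0,q1 q0-x->q0 q0-y->q1 q1-x->q2 q1-y->q1 q2-x->q2 q2-y->q2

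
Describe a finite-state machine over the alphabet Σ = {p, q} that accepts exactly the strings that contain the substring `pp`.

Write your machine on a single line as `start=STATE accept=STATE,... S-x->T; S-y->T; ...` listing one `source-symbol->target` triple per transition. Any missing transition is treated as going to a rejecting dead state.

start=s0; accept=s2; s0-p->s1; s0-q->s0; s1-p->s2; s1-q->s0; s2-p->s2; s2-q->s2

Track how much of `pp` has been matched so far: state s0 is no progress, s2 is the absorbing accept state reached once `pp` has occurred. Intermediate states record partial matches; on a mismatch, fall back to the longest reusable overlap.
A 3-state machine:
        p   q  
>  s0   s1  s0 
   s1   s2  s0 
 * s2   s2  s2 
(> = start, * = accepting)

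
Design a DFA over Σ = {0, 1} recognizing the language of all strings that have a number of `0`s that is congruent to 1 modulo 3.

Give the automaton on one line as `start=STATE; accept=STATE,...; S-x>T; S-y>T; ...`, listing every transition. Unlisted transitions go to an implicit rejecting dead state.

Keep the running count of `0`s modulo 3: each `0` advances along the cycle S0 → S1 → S2 → S0 while other symbols loop. Accept at S1.
3 states suffice.
        0   1  
>  S0   S1  S0 
 * S1   S2  S1 
   S2   S0  S2 
(> = start, * = accepting)

start=S0; accept=S1; S0-0>S1; S0-1>S0; S1-0>S2; S1-1>S1; S2-0>S0; S2-1>S2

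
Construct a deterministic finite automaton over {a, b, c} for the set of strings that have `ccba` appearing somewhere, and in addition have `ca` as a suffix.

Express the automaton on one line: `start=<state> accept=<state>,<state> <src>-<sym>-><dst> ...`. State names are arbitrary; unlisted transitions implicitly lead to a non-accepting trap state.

Build one automaton per condition and run them in lockstep. The first has 5 states tracking whether and how much of `ccba` has been seen; the second has 3 states tracking how much of the suffix `ca` has currently been matched. A product state is a pair (one from each), accepting exactly when both do.
        a   b   c  
>  s0   s0  s0  s1 
   s1   s2  s0  s3 
   s2   s0  s0  s1 
   s3   s2  s4  s3 
   s4   s5  s0  s1 
   s5   s5  s5  s6 
   s6   s7  s5  s6 
 * s7   s5  s5  s6 
(> = start, * = accepting)

start=s0 accept=s7 s0-a->s0 s0-b->s0 s0-c->s1 s1-a->s2 s1-b->s0 s1-c->s3 s2-a->s0 s2-b->s0 s2-c->s1 s3-a->s2 s3-b->s4 s3-c->s3 s4-a->s5 s4-b->s0 s4-c->s1 s5-a->s5 s5-b->s5 s5-c->s6 s6-a->s7 s6-b->s5 s6-c->s6 s7-a->s5 s7-b->s5 s7-c->s6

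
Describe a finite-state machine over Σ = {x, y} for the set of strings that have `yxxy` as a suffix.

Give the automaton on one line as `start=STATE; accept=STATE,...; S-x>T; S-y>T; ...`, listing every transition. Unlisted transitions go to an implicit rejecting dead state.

Let each state record the length of the longest suffix of the input read so far that is also a prefix of `yxxy`. S1 means the last symbol is `y`; S2 means the last 2 symbols are `yx`; S3 means the last 3 symbols are `yxx`; S4 means the last 4 symbols are `yxxy`. Accept only at S4, where the string currently ends in `yxxy`.
With 5 states:
        x   y  
>  S0   S0  S1 
   S1   S2  S1 
   S2   S3  S1 
   S3   S0  S4 
 * S4   S2  S1 
(> = start, * = accepting)

start=S0; accept=S4; S0-x>S0; S0-y>S1; S1-x>S2; S1-y>S1; S2-x>S3; S2-y>S1; S3-x>S0; S3-y>S4; S4-x>S2; S4-y>S1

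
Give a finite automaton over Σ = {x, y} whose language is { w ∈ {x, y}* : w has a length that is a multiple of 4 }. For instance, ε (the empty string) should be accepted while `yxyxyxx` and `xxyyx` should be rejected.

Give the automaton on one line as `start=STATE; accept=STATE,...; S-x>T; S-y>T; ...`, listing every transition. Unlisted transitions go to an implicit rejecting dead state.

Only the length mod 4 matters, so use a 4-cycle: from any state, every input symbol moves to the next state, wrapping q3 back to q0. Mark q0 accepting.
With 4 states:
        x   y  
>* q0   q1  q1 
   q1   q2  q2 
   q2   q3  q3 
   q3   q0  q0 
(> = start, * = accepting)

start=q0; accept=q0; q0-x>q1; q0-y>q1; q1-x>q2; q1-y>q2; q2-x>q3; q2-y>q3; q3-x>q0; q3-y>q0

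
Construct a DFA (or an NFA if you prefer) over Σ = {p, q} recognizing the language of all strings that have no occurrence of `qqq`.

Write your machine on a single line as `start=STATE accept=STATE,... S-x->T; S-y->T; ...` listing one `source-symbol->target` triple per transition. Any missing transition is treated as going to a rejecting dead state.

Track partial matches of the forbidden pattern `qqq`. State s3 is a dead state reached once `qqq` has occurred; every other state accepts. s0 means no part of `qqq` is currently matched.
4 states suffice.
        p   q  
>* s0   s0  s1 
 * s1   s0  s2 
 * s2   s0  s3 
   s3   s3  s3 
(> = start, * = accepting)

start=s0; accept=s0,s1,s2; s0-p->s0; s0-q->s1; s1-p->s0; s1-q->s2; s2-p->s0; s2-q->s3; s3-p->s3; s3-q->s3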